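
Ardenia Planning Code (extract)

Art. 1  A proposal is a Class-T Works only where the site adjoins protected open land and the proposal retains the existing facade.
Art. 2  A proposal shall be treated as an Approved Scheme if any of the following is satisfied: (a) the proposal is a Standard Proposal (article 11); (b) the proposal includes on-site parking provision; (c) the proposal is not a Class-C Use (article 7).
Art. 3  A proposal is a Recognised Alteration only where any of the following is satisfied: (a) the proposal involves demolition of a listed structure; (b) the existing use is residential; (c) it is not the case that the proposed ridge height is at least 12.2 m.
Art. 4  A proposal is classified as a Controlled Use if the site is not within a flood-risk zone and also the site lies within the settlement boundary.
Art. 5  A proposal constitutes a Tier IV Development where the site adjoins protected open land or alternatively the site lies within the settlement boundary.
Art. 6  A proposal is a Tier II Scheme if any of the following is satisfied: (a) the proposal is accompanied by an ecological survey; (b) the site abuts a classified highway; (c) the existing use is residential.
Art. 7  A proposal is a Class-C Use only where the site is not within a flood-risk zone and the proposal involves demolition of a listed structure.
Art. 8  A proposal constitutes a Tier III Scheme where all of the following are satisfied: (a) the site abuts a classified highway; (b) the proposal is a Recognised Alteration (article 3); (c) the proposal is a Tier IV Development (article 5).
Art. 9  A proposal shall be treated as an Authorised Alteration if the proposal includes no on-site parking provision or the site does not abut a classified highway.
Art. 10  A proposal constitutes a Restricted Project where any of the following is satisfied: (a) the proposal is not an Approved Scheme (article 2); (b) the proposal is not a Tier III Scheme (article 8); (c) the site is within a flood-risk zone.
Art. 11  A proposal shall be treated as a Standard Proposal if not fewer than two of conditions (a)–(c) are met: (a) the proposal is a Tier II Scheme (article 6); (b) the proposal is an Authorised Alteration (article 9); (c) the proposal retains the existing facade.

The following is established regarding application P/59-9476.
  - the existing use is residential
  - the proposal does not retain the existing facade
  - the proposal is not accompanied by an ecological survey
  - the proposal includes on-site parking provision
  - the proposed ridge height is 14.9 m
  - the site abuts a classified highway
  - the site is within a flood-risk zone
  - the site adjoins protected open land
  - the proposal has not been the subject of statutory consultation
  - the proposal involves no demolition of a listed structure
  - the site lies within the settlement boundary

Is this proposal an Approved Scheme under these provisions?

Yes

Under article 6: the proposal is accompanied by an ecological survey? no; or the site abuts a classified highway? yes; or the existing use is residential? yes. So the proposal is a Tier II Scheme.
Under article 9: the proposal includes no on-site parking provision? no; or the site does not abut a classified highway? no. So the proposal is not an Authorised Alteration.
Under article 11: Tier II Scheme (article 6)? yes; Authorised Alteration (article 9)? no; the proposal retains the existing facade? no — 1 of 3 hold (need ≥2) → not satisfied.
Under article 7: the site is not within a flood-risk zone? no; and the proposal involves demolition of a listed structure? no. So the proposal is not a Class-C Use.
Under article 2: Standard Proposal (article 11)? no; or the proposal includes on-site parking provision? yes; or not a Class-C Use (article 7)? yes. So the proposal is an Approved Scheme.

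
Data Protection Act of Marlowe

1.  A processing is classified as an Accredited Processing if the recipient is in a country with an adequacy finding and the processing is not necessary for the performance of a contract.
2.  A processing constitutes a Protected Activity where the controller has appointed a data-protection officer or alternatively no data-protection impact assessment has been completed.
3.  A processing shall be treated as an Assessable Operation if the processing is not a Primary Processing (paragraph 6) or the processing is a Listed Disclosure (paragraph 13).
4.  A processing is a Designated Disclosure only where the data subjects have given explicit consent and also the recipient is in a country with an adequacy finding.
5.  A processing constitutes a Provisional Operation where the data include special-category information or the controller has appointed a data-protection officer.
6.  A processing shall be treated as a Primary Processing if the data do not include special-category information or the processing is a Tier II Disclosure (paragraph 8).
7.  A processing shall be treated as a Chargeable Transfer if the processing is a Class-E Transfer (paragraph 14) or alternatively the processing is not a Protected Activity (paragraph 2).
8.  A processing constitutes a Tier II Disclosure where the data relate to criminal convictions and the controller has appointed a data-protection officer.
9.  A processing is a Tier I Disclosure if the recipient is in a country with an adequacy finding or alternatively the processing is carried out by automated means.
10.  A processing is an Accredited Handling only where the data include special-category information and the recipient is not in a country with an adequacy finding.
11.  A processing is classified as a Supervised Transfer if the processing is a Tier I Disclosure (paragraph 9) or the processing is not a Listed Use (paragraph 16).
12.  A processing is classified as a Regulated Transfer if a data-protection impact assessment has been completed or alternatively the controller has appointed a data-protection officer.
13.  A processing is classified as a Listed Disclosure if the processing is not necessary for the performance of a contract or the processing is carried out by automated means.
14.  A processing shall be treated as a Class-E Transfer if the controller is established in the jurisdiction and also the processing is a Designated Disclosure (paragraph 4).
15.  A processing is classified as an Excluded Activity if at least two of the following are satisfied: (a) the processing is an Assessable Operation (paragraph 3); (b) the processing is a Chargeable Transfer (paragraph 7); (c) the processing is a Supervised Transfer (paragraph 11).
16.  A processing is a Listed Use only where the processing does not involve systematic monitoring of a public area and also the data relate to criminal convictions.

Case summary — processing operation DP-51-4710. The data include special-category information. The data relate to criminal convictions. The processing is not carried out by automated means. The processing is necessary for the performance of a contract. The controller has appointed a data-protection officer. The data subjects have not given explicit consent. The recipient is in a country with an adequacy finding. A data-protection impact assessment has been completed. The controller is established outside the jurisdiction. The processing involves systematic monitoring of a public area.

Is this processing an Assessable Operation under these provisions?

Under paragraph 8: the data relate to criminal convictions? yes; and the controller has appointed a data-protection officer? yes. So the processing is a Tier II Disclosure.
Under paragraph 6: the data do not include special-category information? no; or Tier II Disclosure (paragraph 8)? yes. So the processing is a Primary Processing.
Under paragraph 13: the processing is not necessary for the performance of a contract? no; or the processing is carried out by automated means? no. So the processing is not a Listed Disclosure.
Under paragraph 3: not a Primary Processing (paragraph 6)? no; or Listed Disclosure (paragraph 13)? no. So the processing is not an Assessable Operation.

No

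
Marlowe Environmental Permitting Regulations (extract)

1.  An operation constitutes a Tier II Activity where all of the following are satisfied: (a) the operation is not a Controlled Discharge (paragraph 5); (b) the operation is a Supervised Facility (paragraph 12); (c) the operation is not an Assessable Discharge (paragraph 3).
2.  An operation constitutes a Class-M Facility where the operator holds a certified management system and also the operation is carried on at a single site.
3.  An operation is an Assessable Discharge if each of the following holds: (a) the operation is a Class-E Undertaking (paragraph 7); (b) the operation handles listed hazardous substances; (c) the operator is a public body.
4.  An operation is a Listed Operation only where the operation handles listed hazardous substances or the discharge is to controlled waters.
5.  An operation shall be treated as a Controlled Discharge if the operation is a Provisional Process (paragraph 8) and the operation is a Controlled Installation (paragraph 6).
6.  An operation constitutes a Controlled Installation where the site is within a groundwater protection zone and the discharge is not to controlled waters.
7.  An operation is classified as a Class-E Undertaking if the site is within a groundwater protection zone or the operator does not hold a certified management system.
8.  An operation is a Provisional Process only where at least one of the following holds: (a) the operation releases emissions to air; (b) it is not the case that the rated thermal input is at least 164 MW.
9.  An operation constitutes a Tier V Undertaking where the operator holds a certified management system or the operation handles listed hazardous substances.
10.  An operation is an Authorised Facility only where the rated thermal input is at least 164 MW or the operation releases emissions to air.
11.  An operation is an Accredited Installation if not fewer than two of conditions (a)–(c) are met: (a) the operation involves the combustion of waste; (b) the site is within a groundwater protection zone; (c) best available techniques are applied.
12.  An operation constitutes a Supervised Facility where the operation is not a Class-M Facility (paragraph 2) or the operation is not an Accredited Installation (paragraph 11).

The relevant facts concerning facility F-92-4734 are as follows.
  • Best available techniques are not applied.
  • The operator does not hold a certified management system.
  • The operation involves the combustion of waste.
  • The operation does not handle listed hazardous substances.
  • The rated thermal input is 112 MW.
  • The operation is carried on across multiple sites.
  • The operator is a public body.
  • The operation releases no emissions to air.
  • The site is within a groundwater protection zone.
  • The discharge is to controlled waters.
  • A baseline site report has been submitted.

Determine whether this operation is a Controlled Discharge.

paragraph 8 — Provisional Process: [the operation releases emissions to air? no] OR [rated thermal input: 112 MW ≥ 164 MW? no, so negated condition yes] → satisfied.
paragraph 6 — Controlled Installation: [the site is within a groundwater protection zone? yes] AND [the discharge is not to controlled waters? no] → not satisfied.
paragraph 5 — Controlled Discharge: [Provisional Process (paragraph 8)? yes] AND [Controlled Installation (paragraph 6)? no] → not satisfied.

No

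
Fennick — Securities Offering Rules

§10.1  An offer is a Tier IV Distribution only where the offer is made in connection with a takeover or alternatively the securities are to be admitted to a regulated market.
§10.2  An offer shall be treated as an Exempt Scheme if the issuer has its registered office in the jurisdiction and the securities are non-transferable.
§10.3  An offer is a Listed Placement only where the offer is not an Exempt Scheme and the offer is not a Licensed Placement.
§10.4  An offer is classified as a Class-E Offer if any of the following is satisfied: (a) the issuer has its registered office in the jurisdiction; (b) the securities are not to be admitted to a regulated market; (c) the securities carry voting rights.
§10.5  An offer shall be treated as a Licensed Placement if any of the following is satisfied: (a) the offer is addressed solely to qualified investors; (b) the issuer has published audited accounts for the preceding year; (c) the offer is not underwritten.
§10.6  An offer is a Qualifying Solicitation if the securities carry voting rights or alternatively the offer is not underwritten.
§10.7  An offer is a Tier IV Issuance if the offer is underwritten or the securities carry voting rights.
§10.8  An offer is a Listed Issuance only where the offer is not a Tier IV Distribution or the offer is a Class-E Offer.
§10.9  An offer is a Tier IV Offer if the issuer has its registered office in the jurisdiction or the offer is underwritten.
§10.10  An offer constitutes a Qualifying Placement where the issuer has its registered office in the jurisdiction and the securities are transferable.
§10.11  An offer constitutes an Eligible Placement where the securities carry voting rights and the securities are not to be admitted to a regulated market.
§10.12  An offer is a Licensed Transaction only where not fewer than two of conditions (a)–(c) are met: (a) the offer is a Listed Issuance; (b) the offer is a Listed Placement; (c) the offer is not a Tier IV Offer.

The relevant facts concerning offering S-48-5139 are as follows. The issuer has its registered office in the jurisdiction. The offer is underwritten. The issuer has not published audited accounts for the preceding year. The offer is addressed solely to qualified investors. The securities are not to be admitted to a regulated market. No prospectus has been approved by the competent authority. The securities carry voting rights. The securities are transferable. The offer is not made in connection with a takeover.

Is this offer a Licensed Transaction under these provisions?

Under §10.1: the offer is made in connection with a takeover? no; or the securities are to be admitted to a regulated market? no. So the offer is not a Tier IV Distribution.
Under §10.4: the issuer has its registered office in the jurisdiction? yes; or the securities are not to be admitted to a regulated market? yes; or the securities carry voting rights? yes. So the offer is a Class-E Offer.
Under §10.8: not a Tier IV Distribution (§10.1)? yes; or Class-E Offer (§10.4)? yes. So the offer is a Listed Issuance.
Under §10.2: the issuer has its registered office in the jurisdiction? yes; and the securities are non-transferable? no. So the offer is not an Exempt Scheme.
Under §10.5: the offer is addressed solely to qualified investors? yes; or the issuer has published audited accounts for the preceding year? no; or the offer is not underwritten? no. So the offer is a Licensed Placement.
Under §10.3: not an Exempt Scheme (§10.2)? yes; and not a Licensed Placement (§10.5)? no. So the offer is not a Listed Placement.
Under §10.9: the issuer has its registered office in the jurisdiction? yes; or the offer is underwritten? yes. So the offer is a Tier IV Offer.
Under §10.12: Listed Issuance (§10.8)? yes; Listed Placement (§10.3)? no; not a Tier IV Offer (§10.9)? no — 1 of 3 hold (need ≥2) → not satisfied.

No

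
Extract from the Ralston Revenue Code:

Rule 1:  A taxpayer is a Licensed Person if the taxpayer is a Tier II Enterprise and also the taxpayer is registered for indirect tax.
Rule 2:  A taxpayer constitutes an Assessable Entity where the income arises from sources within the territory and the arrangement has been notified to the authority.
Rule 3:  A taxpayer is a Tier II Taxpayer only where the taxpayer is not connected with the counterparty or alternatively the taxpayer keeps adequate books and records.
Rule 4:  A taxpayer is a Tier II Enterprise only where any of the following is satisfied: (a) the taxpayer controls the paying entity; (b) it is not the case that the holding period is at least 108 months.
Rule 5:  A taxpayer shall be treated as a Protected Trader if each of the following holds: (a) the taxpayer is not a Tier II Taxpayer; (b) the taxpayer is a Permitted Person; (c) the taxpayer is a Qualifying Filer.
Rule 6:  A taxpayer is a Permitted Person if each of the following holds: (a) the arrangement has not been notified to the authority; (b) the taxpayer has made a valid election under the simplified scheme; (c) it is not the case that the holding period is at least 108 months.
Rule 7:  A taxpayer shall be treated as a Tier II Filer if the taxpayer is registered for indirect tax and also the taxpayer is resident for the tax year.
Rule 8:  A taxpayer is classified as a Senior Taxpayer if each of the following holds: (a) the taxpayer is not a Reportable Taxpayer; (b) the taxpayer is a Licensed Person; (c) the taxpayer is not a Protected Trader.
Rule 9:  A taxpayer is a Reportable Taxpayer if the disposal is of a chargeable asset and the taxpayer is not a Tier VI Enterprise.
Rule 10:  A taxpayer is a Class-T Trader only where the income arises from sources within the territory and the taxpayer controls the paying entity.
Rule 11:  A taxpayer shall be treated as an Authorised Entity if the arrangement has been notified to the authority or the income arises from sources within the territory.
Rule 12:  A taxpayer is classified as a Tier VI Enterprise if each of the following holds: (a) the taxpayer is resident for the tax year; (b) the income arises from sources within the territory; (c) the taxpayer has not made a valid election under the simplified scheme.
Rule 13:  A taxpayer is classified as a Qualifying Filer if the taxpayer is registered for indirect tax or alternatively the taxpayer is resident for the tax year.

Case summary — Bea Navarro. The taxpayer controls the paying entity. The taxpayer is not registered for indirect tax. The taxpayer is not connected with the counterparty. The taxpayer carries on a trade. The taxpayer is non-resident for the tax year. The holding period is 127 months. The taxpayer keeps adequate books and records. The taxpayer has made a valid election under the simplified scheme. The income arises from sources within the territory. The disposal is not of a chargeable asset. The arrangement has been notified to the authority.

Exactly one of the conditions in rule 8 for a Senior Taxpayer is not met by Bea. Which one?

Licensed Person

rule 12 — Tier VI Enterprise: [the taxpayer is resident for the tax year? no] AND [the income arises from sources within the territory? yes] AND [the taxpayer has not made a valid election under the simplified scheme? no] → not satisfied.
rule 9 — Reportable Taxpayer: [the disposal is of a chargeable asset? no] AND [not a Tier VI Enterprise (rule 12)? yes] → not satisfied.
rule 4 — Tier II Enterprise: [the taxpayer controls the paying entity? yes] OR [holding period: 127 months ≥ 108 months? yes, so negated condition no] → satisfied.
rule 1 — Licensed Person: [Tier II Enterprise (rule 4)? yes] AND [the taxpayer is registered for indirect tax? no] → not satisfied.
rule 3 — Tier II Taxpayer: [the taxpayer is not connected with the counterparty? yes] OR [the taxpayer keeps adequate books and records? yes] → satisfied.
rule 6 — Permitted Person: [the arrangement has not been notified to the authority? no] AND [the taxpayer has made a valid election under the simplified scheme? yes] AND [holding period: 127 months ≥ 108 months? yes, so negated condition no] → not satisfied.
rule 13 — Qualifying Filer: [the taxpayer is registered for indirect tax? no] OR [the taxpayer is resident for the tax year? no] → not satisfied.
rule 5 — Protected Trader: [not a Tier II Taxpayer (rule 3)? no] AND [Permitted Person (rule 6)? no] AND [Qualifying Filer (rule 13)? no] → not satisfied.
rule 8 — Senior Taxpayer: [not a Reportable Taxpayer (rule 9)? yes] AND [Licensed Person (rule 1)? no] AND [not a Protected Trader (rule 5)? yes] → not satisfied.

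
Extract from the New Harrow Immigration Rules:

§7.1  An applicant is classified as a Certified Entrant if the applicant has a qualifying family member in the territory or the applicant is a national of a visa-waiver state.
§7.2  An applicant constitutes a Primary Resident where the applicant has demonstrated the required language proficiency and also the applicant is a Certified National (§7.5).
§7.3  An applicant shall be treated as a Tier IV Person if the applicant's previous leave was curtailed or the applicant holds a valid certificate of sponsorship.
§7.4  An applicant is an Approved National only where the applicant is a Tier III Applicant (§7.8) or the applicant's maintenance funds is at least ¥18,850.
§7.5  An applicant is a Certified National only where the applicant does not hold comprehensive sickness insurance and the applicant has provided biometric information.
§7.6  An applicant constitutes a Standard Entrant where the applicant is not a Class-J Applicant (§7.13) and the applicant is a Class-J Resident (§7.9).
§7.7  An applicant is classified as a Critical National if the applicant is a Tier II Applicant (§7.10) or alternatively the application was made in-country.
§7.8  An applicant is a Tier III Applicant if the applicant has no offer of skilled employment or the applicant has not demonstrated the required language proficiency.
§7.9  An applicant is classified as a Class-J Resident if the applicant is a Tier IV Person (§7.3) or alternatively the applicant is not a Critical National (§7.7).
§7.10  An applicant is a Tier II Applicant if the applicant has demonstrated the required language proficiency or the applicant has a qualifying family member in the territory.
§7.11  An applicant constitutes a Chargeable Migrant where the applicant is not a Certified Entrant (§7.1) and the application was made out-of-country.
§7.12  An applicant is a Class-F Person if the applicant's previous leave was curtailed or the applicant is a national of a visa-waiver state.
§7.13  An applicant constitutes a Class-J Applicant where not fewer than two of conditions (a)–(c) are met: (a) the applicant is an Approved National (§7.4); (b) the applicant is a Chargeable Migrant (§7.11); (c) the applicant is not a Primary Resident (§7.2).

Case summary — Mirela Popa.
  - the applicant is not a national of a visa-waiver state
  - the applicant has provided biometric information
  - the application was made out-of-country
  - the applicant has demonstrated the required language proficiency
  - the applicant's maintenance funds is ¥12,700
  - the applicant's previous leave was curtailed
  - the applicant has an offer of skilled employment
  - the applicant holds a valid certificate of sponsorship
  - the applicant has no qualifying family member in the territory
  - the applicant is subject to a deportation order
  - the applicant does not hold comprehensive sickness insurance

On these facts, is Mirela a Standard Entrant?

Yes

Under §7.8: the applicant has no offer of skilled employment? no; or the applicant has not demonstrated the required language proficiency? no. So the applicant is not a Tier III Applicant.
Under §7.4: Tier III Applicant (§7.8)? no; or applicant's maintenance funds: ¥12,700 ≥ ¥18,850? no. So the applicant is not an Approved National.
Under §7.1: the applicant has a qualifying family member in the territory? no; or the applicant is a national of a visa-waiver state? no. So the applicant is not a Certified Entrant.
Under §7.11: not a Certified Entrant (§7.1)? yes; and the application was made out-of-country? yes. So the applicant is a Chargeable Migrant.
Under §7.5: the applicant does not hold comprehensive sickness insurance? yes; and the applicant has provided biometric information? yes. So the applicant is a Certified National.
Under §7.2: the applicant has demonstrated the required language proficiency? yes; and Certified National (§7.5)? yes. So the applicant is a Primary Resident.
Under §7.13: Approved National (§7.4)? no; Chargeable Migrant (§7.11)? yes; not a Primary Resident (§7.2)? no — 1 of 3 hold (need ≥2) → not satisfied.
Under §7.3: the applicant's previous leave was curtailed? yes; or the applicant holds a valid certificate of sponsorship? yes. So the applicant is a Tier IV Person.
Under §7.10: the applicant has demonstrated the required language proficiency? yes; or the applicant has a qualifying family member in the territory? no. So the applicant is a Tier II Applicant.
Under §7.7: Tier II Applicant (§7.10)? yes; or the application was made in-country? no. So the applicant is a Critical National.
Under §7.9: Tier IV Person (§7.3)? yes; or not a Critical National (§7.7)? no. So the applicant is a Class-J Resident.
Under §7.6: not a Class-J Applicant (§7.13)? yes; and Class-J Resident (§7.9)? yes. So the applicant is a Standard Entrant.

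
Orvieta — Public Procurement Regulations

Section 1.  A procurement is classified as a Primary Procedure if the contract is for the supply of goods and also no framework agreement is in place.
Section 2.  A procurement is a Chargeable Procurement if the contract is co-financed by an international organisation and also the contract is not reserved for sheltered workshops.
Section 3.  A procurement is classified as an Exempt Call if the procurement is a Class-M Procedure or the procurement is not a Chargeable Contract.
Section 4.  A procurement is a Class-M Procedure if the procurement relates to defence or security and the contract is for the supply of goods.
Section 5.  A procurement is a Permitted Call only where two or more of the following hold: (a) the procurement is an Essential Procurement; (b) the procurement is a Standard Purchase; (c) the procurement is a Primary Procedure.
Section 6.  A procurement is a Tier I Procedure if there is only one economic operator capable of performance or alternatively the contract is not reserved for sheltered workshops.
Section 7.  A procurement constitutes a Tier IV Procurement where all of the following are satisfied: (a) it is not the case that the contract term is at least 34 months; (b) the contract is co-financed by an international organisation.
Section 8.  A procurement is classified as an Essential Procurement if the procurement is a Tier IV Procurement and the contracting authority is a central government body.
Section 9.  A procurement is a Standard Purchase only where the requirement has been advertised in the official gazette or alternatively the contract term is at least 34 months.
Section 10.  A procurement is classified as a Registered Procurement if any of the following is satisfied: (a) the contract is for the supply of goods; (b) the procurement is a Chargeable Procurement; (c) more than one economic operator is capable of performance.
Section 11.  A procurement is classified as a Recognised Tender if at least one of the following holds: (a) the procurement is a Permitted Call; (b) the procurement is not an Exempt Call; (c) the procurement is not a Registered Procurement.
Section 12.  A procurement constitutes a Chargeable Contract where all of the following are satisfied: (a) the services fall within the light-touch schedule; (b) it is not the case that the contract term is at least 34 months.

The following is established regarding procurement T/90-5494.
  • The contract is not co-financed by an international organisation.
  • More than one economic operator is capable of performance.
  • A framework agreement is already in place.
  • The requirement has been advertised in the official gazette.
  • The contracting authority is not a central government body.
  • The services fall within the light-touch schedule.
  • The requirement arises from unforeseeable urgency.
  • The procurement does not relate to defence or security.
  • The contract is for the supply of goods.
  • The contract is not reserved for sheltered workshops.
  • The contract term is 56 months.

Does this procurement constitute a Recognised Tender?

section 7 — Tier IV Procurement: [contract term: 56 months ≥ 34 months? yes, so negated condition no] AND [the contract is co-financed by an international organisation? no] → not satisfied.
section 8 — Essential Procurement: [Tier IV Procurement (section 7)? no] AND [the contracting authority is a central government body? no] → not satisfied.
section 9 — Standard Purchase: [the requirement has been advertised in the official gazette? yes] OR [contract term: 56 months ≥ 34 months? yes] → satisfied.
section 1 — Primary Procedure: [the contract is for the supply of goods? yes] AND [no framework agreement is in place? no] → not satisfied.
section 5 — Permitted Call: Essential Procurement (section 8)? no; Standard Purchase (section 9)? yes; Primary Procedure (section 1)? no — 1 of 3 hold (need ≥2) → not satisfied.
section 4 — Class-M Procedure: [the procurement relates to defence or security? no] AND [the contract is for the supply of goods? yes] → not satisfied.
section 12 — Chargeable Contract: [the services fall within the light-touch schedule? yes] AND [contract term: 56 months ≥ 34 months? yes, so negated condition no] → not satisfied.
section 3 — Exempt Call: [Class-M Procedure (section 4)? no] OR [not a Chargeable Contract (section 12)? yes] → satisfied.
section 2 — Chargeable Procurement: [the contract is co-financed by an international organisation? no] AND [the contract is not reserved for sheltered workshops? yes] → not satisfied.
section 10 — Registered Procurement: [the contract is for the supply of goods? yes] OR [Chargeable Procurement (section 2)? no] OR [more than one economic operator is capable of performance? yes] → satisfied.
section 11 — Recognised Tender: [Permitted Call (section 5)? no] OR [not an Exempt Call (section 3)? no] OR [not a Registered Procurement (section 10)? no] → not satisfied.

No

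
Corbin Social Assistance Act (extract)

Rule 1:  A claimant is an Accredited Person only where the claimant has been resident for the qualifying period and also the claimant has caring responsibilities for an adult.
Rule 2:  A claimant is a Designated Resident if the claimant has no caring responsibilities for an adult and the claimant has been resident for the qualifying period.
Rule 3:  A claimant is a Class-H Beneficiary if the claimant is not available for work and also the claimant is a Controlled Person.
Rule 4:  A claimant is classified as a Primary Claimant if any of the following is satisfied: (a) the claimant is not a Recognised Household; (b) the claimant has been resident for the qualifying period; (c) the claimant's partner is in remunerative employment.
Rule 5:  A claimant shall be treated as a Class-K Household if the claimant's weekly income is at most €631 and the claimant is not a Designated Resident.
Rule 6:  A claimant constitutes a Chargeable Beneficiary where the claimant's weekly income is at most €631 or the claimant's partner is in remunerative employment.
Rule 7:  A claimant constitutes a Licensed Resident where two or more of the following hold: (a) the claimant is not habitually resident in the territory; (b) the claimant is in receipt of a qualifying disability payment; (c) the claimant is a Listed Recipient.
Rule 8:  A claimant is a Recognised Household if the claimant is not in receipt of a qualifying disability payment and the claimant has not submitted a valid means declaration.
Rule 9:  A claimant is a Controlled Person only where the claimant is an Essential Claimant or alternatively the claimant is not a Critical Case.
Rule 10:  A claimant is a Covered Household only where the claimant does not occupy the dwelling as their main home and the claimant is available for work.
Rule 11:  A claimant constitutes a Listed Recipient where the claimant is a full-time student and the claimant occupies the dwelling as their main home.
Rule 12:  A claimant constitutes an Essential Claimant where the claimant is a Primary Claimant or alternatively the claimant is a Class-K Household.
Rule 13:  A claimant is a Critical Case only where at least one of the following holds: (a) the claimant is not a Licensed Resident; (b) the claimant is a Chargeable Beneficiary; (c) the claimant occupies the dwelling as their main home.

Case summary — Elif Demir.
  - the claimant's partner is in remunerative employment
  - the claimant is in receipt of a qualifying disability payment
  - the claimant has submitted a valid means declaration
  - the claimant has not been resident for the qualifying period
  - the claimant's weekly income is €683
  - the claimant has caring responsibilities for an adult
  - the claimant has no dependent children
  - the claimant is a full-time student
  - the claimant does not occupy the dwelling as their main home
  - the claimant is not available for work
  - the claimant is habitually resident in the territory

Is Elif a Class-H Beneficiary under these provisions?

Yes

rule 8 — Recognised Household: [the claimant is not in receipt of a qualifying disability payment? no] AND [the claimant has not submitted a valid means declaration? no] → not satisfied.
rule 4 — Primary Claimant: [not a Recognised Household (rule 8)? yes] OR [the claimant has been resident for the qualifying period? no] OR [the claimant's partner is in remunerative employment? yes] → satisfied.
rule 2 — Designated Resident: [the claimant has no caring responsibilities for an adult? no] AND [the claimant has been resident for the qualifying period? no] → not satisfied.
rule 5 — Class-K Household: [claimant's weekly income: €683 ≤ €631? no] AND [not a Designated Resident (rule 2)? yes] → not satisfied.
rule 12 — Essential Claimant: [Primary Claimant (rule 4)? yes] OR [Class-K Household (rule 5)? no] → satisfied.
rule 11 — Listed Recipient: [the claimant is a full-time student? yes] AND [the claimant occupies the dwelling as their main home? no] → not satisfied.
rule 7 — Licensed Resident: the claimant is not habitually resident in the territory? no; the claimant is in receipt of a qualifying disability payment? yes; Listed Recipient (rule 11)? no — 1 of 3 hold (need ≥2) → not satisfied.
rule 6 — Chargeable Beneficiary: [claimant's weekly income: €683 ≤ €631? no] OR [the claimant's partner is in remunerative employment? yes] → satisfied.
rule 13 — Critical Case: [not a Licensed Resident (rule 7)? yes] OR [Chargeable Beneficiary (rule 6)? yes] OR [the claimant occupies the dwelling as their main home? no] → satisfied.
rule 9 — Controlled Person: [Essential Claimant (rule 12)? yes] OR [not a Critical Case (rule 13)? no] → satisfied.
rule 3 — Class-H Beneficiary: [the claimant is not available for work? yes] AND [Controlled Person (rule 9)? yes] → satisfied.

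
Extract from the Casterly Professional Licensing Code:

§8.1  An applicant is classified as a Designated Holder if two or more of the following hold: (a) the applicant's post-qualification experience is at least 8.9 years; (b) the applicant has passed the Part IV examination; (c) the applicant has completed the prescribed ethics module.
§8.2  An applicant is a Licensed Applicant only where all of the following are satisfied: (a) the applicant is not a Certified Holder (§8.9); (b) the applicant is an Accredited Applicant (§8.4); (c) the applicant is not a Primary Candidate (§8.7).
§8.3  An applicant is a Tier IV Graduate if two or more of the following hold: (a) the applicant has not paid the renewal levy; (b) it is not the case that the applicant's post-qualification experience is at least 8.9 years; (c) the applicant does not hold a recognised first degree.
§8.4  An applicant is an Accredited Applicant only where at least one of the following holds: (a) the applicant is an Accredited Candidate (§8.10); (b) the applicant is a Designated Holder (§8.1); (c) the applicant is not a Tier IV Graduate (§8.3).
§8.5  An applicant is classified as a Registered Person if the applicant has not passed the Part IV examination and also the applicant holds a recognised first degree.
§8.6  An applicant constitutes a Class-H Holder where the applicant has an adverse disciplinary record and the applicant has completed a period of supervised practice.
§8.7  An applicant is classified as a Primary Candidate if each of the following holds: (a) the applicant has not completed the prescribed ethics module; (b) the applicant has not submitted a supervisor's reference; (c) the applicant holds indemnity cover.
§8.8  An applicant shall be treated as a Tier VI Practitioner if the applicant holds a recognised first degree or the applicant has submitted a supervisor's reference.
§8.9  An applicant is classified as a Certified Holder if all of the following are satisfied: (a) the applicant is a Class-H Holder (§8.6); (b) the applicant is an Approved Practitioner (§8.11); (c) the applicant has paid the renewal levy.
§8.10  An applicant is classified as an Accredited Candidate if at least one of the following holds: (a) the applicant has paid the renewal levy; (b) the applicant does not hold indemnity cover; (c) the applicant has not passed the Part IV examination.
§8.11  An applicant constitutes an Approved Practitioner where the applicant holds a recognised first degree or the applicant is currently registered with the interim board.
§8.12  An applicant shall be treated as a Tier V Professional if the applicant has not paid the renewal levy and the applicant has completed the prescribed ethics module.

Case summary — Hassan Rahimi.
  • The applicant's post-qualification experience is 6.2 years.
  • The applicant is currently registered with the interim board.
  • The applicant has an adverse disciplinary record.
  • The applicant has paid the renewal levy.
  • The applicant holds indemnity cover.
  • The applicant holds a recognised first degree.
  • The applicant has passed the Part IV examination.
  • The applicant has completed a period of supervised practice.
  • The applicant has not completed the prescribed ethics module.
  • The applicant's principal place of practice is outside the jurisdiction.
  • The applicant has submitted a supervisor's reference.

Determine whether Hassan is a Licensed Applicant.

§8.6 — Class-H Holder: [the applicant has an adverse disciplinary record? yes] AND [the applicant has completed a period of supervised practice? yes] → satisfied.
§8.11 — Approved Practitioner: [the applicant holds a recognised first degree? yes] OR [the applicant is currently registered with the interim board? yes] → satisfied.
§8.9 — Certified Holder: [Class-H Holder (§8.6)? yes] AND [Approved Practitioner (§8.11)? yes] AND [the applicant has paid the renewal levy? yes] → satisfied.
§8.10 — Accredited Candidate: [the applicant has paid the renewal levy? yes] OR [the applicant does not hold indemnity cover? no] OR [the applicant has not passed the Part IV examination? no] → satisfied.
§8.1 — Designated Holder: applicant's post-qualification experience: 6.2 years ≥ 8.9 years? no; the applicant has passed the Part IV examination? yes; the applicant has completed the prescribed ethics module? no — 1 of 3 hold (need ≥2) → not satisfied.
§8.3 — Tier IV Graduate: the applicant has not paid the renewal levy? no; applicant's post-qualification experience: 6.2 years ≥ 8.9 years? no, so negated condition yes; the applicant does not hold a recognised first degree? no — 1 of 3 hold (need ≥2) → not satisfied.
§8.4 — Accredited Applicant: [Accredited Candidate (§8.10)? yes] OR [Designated Holder (§8.1)? no] OR [not a Tier IV Graduate (§8.3)? yes] → satisfied.
§8.7 — Primary Candidate: [the applicant has not completed the prescribed ethics module? yes] AND [the applicant has not submitted a supervisor's reference? no] AND [the applicant holds indemnity cover? yes] → not satisfied.
§8.2 — Licensed Applicant: [not a Certified Holder (§8.9)? no] AND [Accredited Applicant (§8.4)? yes] AND [not a Primary Candidate (§8.7)? yes] → not satisfied.

No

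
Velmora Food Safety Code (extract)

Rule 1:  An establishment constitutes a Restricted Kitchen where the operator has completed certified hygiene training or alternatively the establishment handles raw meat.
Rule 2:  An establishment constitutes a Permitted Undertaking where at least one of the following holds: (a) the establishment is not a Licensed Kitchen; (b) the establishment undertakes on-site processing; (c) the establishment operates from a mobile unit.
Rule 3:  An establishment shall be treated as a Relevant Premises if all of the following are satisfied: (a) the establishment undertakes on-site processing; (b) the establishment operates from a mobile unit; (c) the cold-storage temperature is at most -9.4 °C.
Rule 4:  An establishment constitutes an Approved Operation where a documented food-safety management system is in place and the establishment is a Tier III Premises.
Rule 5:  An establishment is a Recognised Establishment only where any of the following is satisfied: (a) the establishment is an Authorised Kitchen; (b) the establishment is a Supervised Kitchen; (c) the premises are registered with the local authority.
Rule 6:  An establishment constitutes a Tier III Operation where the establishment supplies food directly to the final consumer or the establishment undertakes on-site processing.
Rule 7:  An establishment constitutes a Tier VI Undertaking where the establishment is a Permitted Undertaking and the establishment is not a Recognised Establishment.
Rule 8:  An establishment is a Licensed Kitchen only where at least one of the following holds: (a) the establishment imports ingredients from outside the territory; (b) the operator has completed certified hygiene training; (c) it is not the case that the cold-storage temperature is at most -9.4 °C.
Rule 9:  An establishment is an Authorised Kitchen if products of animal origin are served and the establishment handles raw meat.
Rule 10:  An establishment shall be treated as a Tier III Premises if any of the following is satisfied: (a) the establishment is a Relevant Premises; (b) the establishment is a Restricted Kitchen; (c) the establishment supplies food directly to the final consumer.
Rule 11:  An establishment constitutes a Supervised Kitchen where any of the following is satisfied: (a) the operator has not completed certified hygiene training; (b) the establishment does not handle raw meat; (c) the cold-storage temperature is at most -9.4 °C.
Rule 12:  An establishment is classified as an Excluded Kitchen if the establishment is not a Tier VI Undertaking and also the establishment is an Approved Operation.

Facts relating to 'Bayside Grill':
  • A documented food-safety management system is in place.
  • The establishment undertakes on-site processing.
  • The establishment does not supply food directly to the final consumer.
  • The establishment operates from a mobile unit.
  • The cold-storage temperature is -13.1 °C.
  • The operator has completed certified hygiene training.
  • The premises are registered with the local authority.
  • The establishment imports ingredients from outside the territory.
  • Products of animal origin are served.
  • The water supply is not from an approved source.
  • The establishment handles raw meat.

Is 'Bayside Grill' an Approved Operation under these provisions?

Yes

rule 3 — Relevant Premises: [the establishment undertakes on-site processing? yes] AND [the establishment operates from a mobile unit? yes] AND [cold-storage temperature: -13.1 °C ≤ -9.4 °C? yes] → satisfied.
rule 1 — Restricted Kitchen: [the operator has completed certified hygiene training? yes] OR [the establishment handles raw meat? yes] → satisfied.
rule 10 — Tier III Premises: [Relevant Premises (rule 3)? yes] OR [Restricted Kitchen (rule 1)? yes] OR [the establishment supplies food directly to the final consumer? no] → satisfied.
rule 4 — Approved Operation: [a documented food-safety management system is in place? yes] AND [Tier III Premises (rule 10)? yes] → satisfied.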